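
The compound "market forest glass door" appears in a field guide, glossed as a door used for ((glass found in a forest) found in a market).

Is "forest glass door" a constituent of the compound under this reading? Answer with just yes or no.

no

The top-level split is [market forest glass] [door]; the full structure is [[market [forest glass]] door].
"forest glass door" straddles a constituent boundary, so it is not a single unit.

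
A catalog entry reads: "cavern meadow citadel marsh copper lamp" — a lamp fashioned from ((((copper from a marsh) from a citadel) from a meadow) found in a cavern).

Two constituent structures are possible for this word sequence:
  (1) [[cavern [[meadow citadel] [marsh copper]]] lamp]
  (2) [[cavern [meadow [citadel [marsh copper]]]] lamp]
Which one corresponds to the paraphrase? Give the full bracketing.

The paraphrase's head is the "lamp" part ("lamp"); its modifier is "cavern meadow citadel marsh copper".
That top-level split, carried through the inner groups, gives [[cavern [meadow [citadel [marsh copper]]]] lamp].

[[cavern [meadow [citadel [marsh copper]]]] lamp]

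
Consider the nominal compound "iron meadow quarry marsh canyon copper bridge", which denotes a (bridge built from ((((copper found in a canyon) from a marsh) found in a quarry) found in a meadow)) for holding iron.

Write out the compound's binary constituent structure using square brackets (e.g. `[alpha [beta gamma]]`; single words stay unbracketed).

Overall it is a kind of bridge (specifically "meadow quarry marsh canyon copper bridge"); the modifier is "iron".
"meadow quarry marsh canyon copper bridge" → head "bridge", modifier "meadow quarry marsh canyon copper".
"meadow quarry marsh canyon copper" → head "copper" (specifically "quarry marsh canyon copper"), modifier "meadow".
"quarry marsh canyon copper" → head "copper" (specifically "marsh canyon copper"), modifier "quarry".
"marsh canyon copper" → head "copper" (specifically "canyon copper"), modifier "marsh".
"canyon copper" → head "copper", modifier "canyon".
Putting it together: [iron [[meadow [quarry [marsh [canyon copper]]]] bridge]].

[iron [[meadow [quarry [marsh [canyon copper]]]] bridge]]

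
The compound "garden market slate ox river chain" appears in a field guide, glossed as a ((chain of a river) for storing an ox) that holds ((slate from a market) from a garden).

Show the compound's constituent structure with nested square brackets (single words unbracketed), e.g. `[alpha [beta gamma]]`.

Overall it is a kind of chain (specifically "ox river chain"); the modifier is "garden market slate".
Inside "garden market slate": head "slate" (specifically "market slate"), modifier "garden".
Inside "market slate": head "slate", modifier "market".
Inside "ox river chain": head "chain" (specifically "river chain"), modifier "ox".
Inside "river chain": head "chain", modifier "river".
So the structure is [[garden [market slate]] [ox [river chain]]].

[[garden [market slate]] [ox [river chain]]]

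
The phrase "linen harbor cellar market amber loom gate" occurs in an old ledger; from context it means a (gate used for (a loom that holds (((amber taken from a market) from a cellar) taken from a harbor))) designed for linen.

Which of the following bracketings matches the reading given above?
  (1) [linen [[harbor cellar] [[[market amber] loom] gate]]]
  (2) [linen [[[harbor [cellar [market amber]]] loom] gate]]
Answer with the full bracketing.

The paraphrase's head is the "gate" part ("harbor cellar market amber loom gate"); its modifier is "linen".
That top-level split, carried through the inner groups, gives [linen [[[harbor [cellar [market amber]]] loom] gate]].

[linen [[[harbor [cellar [market amber]]] loom] gate]]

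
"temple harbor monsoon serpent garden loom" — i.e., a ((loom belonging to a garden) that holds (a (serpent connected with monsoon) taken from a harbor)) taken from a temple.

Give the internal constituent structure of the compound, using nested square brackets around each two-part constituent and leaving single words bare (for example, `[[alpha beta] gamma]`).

[temple [[harbor [monsoon serpent]] [garden loom]]]

The outermost head in the paraphrase is "loom" (specifically "harbor monsoon serpent garden loom"), modified by "temple".
Inside "harbor monsoon serpent garden loom": head "loom" (specifically "garden loom"), modifier "harbor monsoon serpent".
Inside "harbor monsoon serpent": head "serpent" (specifically "monsoon serpent"), modifier "harbor".
Inside "monsoon serpent": head "serpent", modifier "monsoon".
Inside "garden loom": head "loom", modifier "garden".
So the structure is [temple [[harbor [monsoon serpent]] [garden loom]]].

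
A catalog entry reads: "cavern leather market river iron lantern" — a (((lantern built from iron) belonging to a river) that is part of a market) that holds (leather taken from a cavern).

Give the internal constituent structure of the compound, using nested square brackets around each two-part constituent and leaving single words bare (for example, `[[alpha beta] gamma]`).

[[cavern leather] [market [river [iron lantern]]]]

The outermost head in the paraphrase is "lantern" (specifically "market river iron lantern"), modified by "cavern leather".
Inside "cavern leather": head "leather", modifier "cavern".
Inside "market river iron lantern": head "lantern" (specifically "river iron lantern"), modifier "market".
Inside "river iron lantern": head "lantern" (specifically "iron lantern"), modifier "river".
Inside "iron lantern": head "lantern", modifier "iron".
Assembled: [[cavern leather] [market [river [iron lantern]]]].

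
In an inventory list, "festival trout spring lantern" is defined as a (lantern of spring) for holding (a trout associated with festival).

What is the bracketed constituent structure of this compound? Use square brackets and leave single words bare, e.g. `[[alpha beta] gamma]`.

[[festival trout] [spring lantern]]

The outermost head in the paraphrase is "lantern" (specifically "spring lantern"), modified by "festival trout".
Within "festival trout", the head is "trout" and the modifier is "festival".
Within "spring lantern", the head is "lantern" and the modifier is "spring".
Putting it together: [[festival trout] [spring lantern]].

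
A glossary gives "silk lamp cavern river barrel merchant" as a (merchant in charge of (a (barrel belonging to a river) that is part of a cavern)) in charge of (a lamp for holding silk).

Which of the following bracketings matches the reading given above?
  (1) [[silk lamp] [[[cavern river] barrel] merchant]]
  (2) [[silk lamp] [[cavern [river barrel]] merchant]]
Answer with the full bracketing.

The paraphrase's head is the "merchant" part ("cavern river barrel merchant"); its modifier is "silk lamp".
That top-level split, carried through the inner groups, gives [[silk lamp] [[cavern [river barrel]] merchant]].

[[silk lamp] [[cavern [river barrel]] merchant]]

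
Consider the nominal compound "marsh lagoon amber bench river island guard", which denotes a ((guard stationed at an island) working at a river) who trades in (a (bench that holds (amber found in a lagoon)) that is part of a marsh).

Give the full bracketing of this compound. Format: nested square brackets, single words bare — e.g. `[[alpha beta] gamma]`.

At the top level: head "guard" (specifically "river island guard"); modifier "marsh lagoon amber bench".
"marsh lagoon amber bench" → head "bench" (specifically "lagoon amber bench"), modifier "marsh".
"lagoon amber bench" → head "bench", modifier "lagoon amber".
"lagoon amber" → head "amber", modifier "lagoon".
"river island guard" → head "guard" (specifically "island guard"), modifier "river".
"island guard" → head "guard", modifier "island".
Putting it together: [[marsh [[lagoon amber] bench]] [river [island guard]]].

[[marsh [[lagoon amber] bench]] [river [island guard]]]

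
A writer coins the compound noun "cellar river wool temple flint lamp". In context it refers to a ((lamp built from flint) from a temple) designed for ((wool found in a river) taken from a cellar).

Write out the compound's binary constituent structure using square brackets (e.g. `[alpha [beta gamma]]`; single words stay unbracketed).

[[cellar [river wool]] [temple [flint lamp]]]

Whole compound: head "lamp" (specifically "temple flint lamp"), modifier "cellar river wool".
"cellar river wool" → head "wool" (specifically "river wool"), modifier "cellar".
"river wool" → head "wool", modifier "river".
"temple flint lamp" → head "lamp" (specifically "flint lamp"), modifier "temple".
"flint lamp" → head "lamp", modifier "flint".
So the structure is [[cellar [river wool]] [temple [flint lamp]]].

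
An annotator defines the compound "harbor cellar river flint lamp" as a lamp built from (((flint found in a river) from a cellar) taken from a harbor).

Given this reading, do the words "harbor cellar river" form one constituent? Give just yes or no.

The top-level split is [harbor cellar river flint] [lamp]; the full structure is [[harbor [cellar [river flint]]] lamp].
"harbor cellar river" straddles a constituent boundary, so it is not a single unit.

no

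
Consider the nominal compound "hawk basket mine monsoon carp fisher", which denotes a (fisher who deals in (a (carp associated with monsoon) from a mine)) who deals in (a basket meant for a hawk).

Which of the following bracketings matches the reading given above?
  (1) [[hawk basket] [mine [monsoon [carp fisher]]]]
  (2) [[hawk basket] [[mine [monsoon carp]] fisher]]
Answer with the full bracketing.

The paraphrase's head is the "fisher" part ("mine monsoon carp fisher"); its modifier is "hawk basket".
That top-level split, carried through the inner groups, gives [[hawk basket] [[mine [monsoon carp]] fisher]].

[[hawk basket] [[mine [monsoon carp]] fisher]]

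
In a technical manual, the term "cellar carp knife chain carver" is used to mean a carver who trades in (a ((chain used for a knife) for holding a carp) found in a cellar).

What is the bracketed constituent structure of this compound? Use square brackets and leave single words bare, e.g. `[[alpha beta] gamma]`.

[[cellar [carp [knife chain]]] carver]

Whole compound: head "carver", modifier "cellar carp knife chain".
"cellar carp knife chain" → head "chain" (specifically "carp knife chain"), modifier "cellar".
"carp knife chain" → head "chain" (specifically "knife chain"), modifier "carp".
"knife chain" → head "chain", modifier "knife".
So the structure is [[cellar [carp [knife chain]]] carver].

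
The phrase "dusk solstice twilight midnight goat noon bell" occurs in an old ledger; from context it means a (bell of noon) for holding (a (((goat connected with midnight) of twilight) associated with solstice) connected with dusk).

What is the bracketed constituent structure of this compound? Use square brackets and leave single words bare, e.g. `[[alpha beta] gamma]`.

[[dusk [solstice [twilight [midnight goat]]]] [noon bell]]

Whole compound: head "bell" (specifically "noon bell"), modifier "dusk solstice twilight midnight goat".
Inside "dusk solstice twilight midnight goat": head "goat" (specifically "solstice twilight midnight goat"), modifier "dusk".
Inside "solstice twilight midnight goat": head "goat" (specifically "twilight midnight goat"), modifier "solstice".
Inside "twilight midnight goat": head "goat" (specifically "midnight goat"), modifier "twilight".
Inside "midnight goat": head "goat", modifier "midnight".
Inside "noon bell": head "bell", modifier "noon".
Assembled: [[dusk [solstice [twilight [midnight goat]]]] [noon bell]].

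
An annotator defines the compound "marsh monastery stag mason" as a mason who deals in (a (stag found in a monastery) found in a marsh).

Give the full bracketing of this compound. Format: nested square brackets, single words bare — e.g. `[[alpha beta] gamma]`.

Overall it is a kind of mason; the modifier is "marsh monastery stag".
Within "marsh monastery stag", the head is "stag" (specifically "monastery stag") and the modifier is "marsh".
Within "monastery stag", the head is "stag" and the modifier is "monastery".
Assembled: [[marsh [monastery stag]] mason].

[[marsh [monastery stag]] mason]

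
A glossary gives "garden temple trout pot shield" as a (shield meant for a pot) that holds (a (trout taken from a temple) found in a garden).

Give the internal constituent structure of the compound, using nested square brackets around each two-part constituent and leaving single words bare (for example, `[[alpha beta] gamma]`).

[[garden [temple trout]] [pot shield]]

Overall it is a kind of shield (specifically "pot shield"); the modifier is "garden temple trout".
"garden temple trout" → head "trout" (specifically "temple trout"), modifier "garden".
"temple trout" → head "trout", modifier "temple".
"pot shield" → head "shield", modifier "pot".
Assembled: [[garden [temple trout]] [pot shield]].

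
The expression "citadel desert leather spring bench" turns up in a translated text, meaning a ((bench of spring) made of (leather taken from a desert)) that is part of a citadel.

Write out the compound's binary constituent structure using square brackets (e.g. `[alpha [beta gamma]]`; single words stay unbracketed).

[citadel [[desert leather] [spring bench]]]

Whole compound: head "bench" (specifically "desert leather spring bench"), modifier "citadel".
"desert leather spring bench" → head "bench" (specifically "spring bench"), modifier "desert leather".
"desert leather" → head "leather", modifier "desert".
"spring bench" → head "bench", modifier "spring".
Putting it together: [citadel [[desert leather] [spring bench]]].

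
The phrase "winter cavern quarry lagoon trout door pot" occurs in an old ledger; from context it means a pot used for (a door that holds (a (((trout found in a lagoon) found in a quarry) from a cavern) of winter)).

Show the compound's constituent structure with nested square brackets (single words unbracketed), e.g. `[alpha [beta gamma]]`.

[[[winter [cavern [quarry [lagoon trout]]]] door] pot]

The outermost head in the paraphrase is "pot", modified by "winter cavern quarry lagoon trout door".
Within "winter cavern quarry lagoon trout door", the head is "door" and the modifier is "winter cavern quarry lagoon trout".
Within "winter cavern quarry lagoon trout", the head is "trout" (specifically "cavern quarry lagoon trout") and the modifier is "winter".
Within "cavern quarry lagoon trout", the head is "trout" (specifically "quarry lagoon trout") and the modifier is "cavern".
Within "quarry lagoon trout", the head is "trout" (specifically "lagoon trout") and the modifier is "quarry".
Within "lagoon trout", the head is "trout" and the modifier is "lagoon".
Putting it together: [[[winter [cavern [quarry [lagoon trout]]]] door] pot].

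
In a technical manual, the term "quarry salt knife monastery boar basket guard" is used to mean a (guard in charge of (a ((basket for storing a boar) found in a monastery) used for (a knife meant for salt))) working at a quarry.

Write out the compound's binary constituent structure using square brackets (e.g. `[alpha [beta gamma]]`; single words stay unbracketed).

The outermost head in the paraphrase is "guard" (specifically "salt knife monastery boar basket guard"), modified by "quarry".
"salt knife monastery boar basket guard" → head "guard", modifier "salt knife monastery boar basket".
"salt knife monastery boar basket" → head "basket" (specifically "monastery boar basket"), modifier "salt knife".
"salt knife" → head "knife", modifier "salt".
"monastery boar basket" → head "basket" (specifically "boar basket"), modifier "monastery".
"boar basket" → head "basket", modifier "boar".
So the structure is [quarry [[[salt knife] [monastery [boar basket]]] guard]].

[quarry [[[salt knife] [monastery [boar basket]]] guard]]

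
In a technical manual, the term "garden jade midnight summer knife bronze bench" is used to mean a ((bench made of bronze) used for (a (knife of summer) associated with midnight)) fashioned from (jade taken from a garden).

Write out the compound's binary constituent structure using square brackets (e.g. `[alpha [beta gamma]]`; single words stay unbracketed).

Overall it is a kind of bench (specifically "midnight summer knife bronze bench"); the modifier is "garden jade".
"garden jade" → head "jade", modifier "garden".
"midnight summer knife bronze bench" → head "bench" (specifically "bronze bench"), modifier "midnight summer knife".
"midnight summer knife" → head "knife" (specifically "summer knife"), modifier "midnight".
"summer knife" → head "knife", modifier "summer".
"bronze bench" → head "bench", modifier "bronze".
Putting it together: [[garden jade] [[midnight [summer knife]] [bronze bench]]].

[[garden jade] [[midnight [summer knife]] [bronze bench]]]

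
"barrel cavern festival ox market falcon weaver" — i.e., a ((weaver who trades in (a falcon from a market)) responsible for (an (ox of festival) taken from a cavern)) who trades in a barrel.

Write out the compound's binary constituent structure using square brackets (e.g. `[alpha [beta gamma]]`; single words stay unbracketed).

Overall it is a kind of weaver (specifically "cavern festival ox market falcon weaver"); the modifier is "barrel".
"cavern festival ox market falcon weaver" → head "weaver" (specifically "market falcon weaver"), modifier "cavern festival ox".
"cavern festival ox" → head "ox" (specifically "festival ox"), modifier "cavern".
"festival ox" → head "ox", modifier "festival".
"market falcon weaver" → head "weaver", modifier "market falcon".
"market falcon" → head "falcon", modifier "market".
Putting it together: [barrel [[cavern [festival ox]] [[market falcon] weaver]]].

[barrel [[cavern [festival ox]] [[market falcon] weaver]]]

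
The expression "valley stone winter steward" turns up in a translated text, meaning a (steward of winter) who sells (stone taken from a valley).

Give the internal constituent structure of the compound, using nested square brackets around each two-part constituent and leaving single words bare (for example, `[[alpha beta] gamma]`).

Overall it is a kind of steward (specifically "winter steward"); the modifier is "valley stone".
Inside "valley stone": head "stone", modifier "valley".
Inside "winter steward": head "steward", modifier "winter".
So the structure is [[valley stone] [winter steward]].

[[valley stone] [winter steward]]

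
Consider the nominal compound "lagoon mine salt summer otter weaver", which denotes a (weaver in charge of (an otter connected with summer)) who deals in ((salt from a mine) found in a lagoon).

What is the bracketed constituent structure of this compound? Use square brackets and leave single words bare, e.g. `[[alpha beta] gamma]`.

[[lagoon [mine salt]] [[summer otter] weaver]]

At the top level: head "weaver" (specifically "summer otter weaver"); modifier "lagoon mine salt".
Inside "lagoon mine salt": head "salt" (specifically "mine salt"), modifier "lagoon".
Inside "mine salt": head "salt", modifier "mine".
Inside "summer otter weaver": head "weaver", modifier "summer otter".
Inside "summer otter": head "otter", modifier "summer".
Assembled: [[lagoon [mine salt]] [[summer otter] weaver]].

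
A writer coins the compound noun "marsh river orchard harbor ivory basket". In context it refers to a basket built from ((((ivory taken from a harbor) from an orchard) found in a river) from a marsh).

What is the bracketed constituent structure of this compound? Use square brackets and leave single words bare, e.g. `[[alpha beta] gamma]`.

Whole compound: head "basket", modifier "marsh river orchard harbor ivory".
Inside "marsh river orchard harbor ivory": head "ivory" (specifically "river orchard harbor ivory"), modifier "marsh".
Inside "river orchard harbor ivory": head "ivory" (specifically "orchard harbor ivory"), modifier "river".
Inside "orchard harbor ivory": head "ivory" (specifically "harbor ivory"), modifier "orchard".
Inside "harbor ivory": head "ivory", modifier "harbor".
Putting it together: [[marsh [river [orchard [harbor ivory]]]] basket].

[[marsh [river [orchard [harbor ivory]]]] basket]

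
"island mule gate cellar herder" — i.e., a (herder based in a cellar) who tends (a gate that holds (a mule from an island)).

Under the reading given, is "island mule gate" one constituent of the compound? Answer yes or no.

The paraphrase groups the words so that "island mule gate" is one unit: it corresponds to a single parenthesized sub-phrase.
The full structure is [[[island mule] gate] [cellar herder]], in which [island mule gate] is a constituent.

yes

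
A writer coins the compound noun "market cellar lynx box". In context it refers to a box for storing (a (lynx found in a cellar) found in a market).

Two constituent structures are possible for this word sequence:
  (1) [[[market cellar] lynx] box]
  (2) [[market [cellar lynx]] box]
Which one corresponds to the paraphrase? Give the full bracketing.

[[market [cellar lynx]] box]

The paraphrase's head is the "box" part ("box"); its modifier is "market cellar lynx".
That top-level split, carried through the inner groups, gives [[market [cellar lynx]] box].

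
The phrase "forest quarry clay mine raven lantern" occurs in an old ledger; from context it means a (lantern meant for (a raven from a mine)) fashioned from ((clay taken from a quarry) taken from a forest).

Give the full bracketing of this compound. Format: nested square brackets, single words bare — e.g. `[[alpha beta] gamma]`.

Whole compound: head "lantern" (specifically "mine raven lantern"), modifier "forest quarry clay".
Inside "forest quarry clay": head "clay" (specifically "quarry clay"), modifier "forest".
Inside "quarry clay": head "clay", modifier "quarry".
Inside "mine raven lantern": head "lantern", modifier "mine raven".
Inside "mine raven": head "raven", modifier "mine".
Putting it together: [[forest [quarry clay]] [[mine raven] lantern]].

[[forest [quarry clay]] [[mine raven] lantern]]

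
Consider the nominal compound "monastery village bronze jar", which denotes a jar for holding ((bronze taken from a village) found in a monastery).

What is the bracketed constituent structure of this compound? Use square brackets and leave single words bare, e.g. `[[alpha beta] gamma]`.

Overall it is a kind of jar; the modifier is "monastery village bronze".
"monastery village bronze" → head "bronze" (specifically "village bronze"), modifier "monastery".
"village bronze" → head "bronze", modifier "village".
Putting it together: [[monastery [village bronze]] jar].

[[monastery [village bronze]] jar]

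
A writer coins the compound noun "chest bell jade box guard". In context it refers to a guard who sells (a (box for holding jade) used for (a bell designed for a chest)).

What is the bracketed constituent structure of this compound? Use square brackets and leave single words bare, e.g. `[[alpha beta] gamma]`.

[[[chest bell] [jade box]] guard]

At the top level: head "guard"; modifier "chest bell jade box".
Within "chest bell jade box", the head is "box" (specifically "jade box") and the modifier is "chest bell".
Within "chest bell", the head is "bell" and the modifier is "chest".
Within "jade box", the head is "box" and the modifier is "jade".
Putting it together: [[[chest bell] [jade box]] guard].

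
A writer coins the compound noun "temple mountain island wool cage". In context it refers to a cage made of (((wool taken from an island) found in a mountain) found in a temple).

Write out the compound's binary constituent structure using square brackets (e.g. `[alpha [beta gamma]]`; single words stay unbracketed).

At the top level: head "cage"; modifier "temple mountain island wool".
Inside "temple mountain island wool": head "wool" (specifically "mountain island wool"), modifier "temple".
Inside "mountain island wool": head "wool" (specifically "island wool"), modifier "mountain".
Inside "island wool": head "wool", modifier "island".
Putting it together: [[temple [mountain [island wool]]] cage].

[[temple [mountain [island wool]]] cage]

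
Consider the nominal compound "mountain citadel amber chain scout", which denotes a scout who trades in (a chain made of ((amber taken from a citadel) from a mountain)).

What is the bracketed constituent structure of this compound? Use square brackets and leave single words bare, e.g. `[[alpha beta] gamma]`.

Overall it is a kind of scout; the modifier is "mountain citadel amber chain".
"mountain citadel amber chain" → head "chain", modifier "mountain citadel amber".
"mountain citadel amber" → head "amber" (specifically "citadel amber"), modifier "mountain".
"citadel amber" → head "amber", modifier "citadel".
Assembled: [[[mountain [citadel amber]] chain] scout].

[[[mountain [citadel amber]] chain] scout]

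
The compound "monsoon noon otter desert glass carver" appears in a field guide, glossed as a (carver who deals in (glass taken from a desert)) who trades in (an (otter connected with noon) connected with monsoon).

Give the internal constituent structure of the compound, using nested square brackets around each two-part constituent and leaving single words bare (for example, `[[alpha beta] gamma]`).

At the top level: head "carver" (specifically "desert glass carver"); modifier "monsoon noon otter".
"monsoon noon otter" → head "otter" (specifically "noon otter"), modifier "monsoon".
"noon otter" → head "otter", modifier "noon".
"desert glass carver" → head "carver", modifier "desert glass".
"desert glass" → head "glass", modifier "desert".
Putting it together: [[monsoon [noon otter]] [[desert glass] carver]].

[[monsoon [noon otter]] [[desert glass] carver]]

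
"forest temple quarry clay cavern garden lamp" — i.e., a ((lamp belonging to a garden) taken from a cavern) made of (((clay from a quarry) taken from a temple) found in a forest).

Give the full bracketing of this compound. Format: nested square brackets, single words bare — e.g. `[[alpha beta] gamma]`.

[[forest [temple [quarry clay]]] [cavern [garden lamp]]]

At the top level: head "lamp" (specifically "cavern garden lamp"); modifier "forest temple quarry clay".
Inside "forest temple quarry clay": head "clay" (specifically "temple quarry clay"), modifier "forest".
Inside "temple quarry clay": head "clay" (specifically "quarry clay"), modifier "temple".
Inside "quarry clay": head "clay", modifier "quarry".
Inside "cavern garden lamp": head "lamp" (specifically "garden lamp"), modifier "cavern".
Inside "garden lamp": head "lamp", modifier "garden".
So the structure is [[forest [temple [quarry clay]]] [cavern [garden lamp]]].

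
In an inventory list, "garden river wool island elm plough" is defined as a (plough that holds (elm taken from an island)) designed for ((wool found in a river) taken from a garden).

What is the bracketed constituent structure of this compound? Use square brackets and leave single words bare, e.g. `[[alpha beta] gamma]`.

[[garden [river wool]] [[island elm] plough]]

Whole compound: head "plough" (specifically "island elm plough"), modifier "garden river wool".
Inside "garden river wool": head "wool" (specifically "river wool"), modifier "garden".
Inside "river wool": head "wool", modifier "river".
Inside "island elm plough": head "plough", modifier "island elm".
Inside "island elm": head "elm", modifier "island".
Putting it together: [[garden [river wool]] [[island elm] plough]].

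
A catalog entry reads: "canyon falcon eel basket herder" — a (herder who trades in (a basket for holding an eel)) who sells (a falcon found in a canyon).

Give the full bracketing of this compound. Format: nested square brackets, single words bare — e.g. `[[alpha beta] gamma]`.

Whole compound: head "herder" (specifically "eel basket herder"), modifier "canyon falcon".
Within "canyon falcon", the head is "falcon" and the modifier is "canyon".
Within "eel basket herder", the head is "herder" and the modifier is "eel basket".
Within "eel basket", the head is "basket" and the modifier is "eel".
So the structure is [[canyon falcon] [[eel basket] herder]].

[[canyon falcon] [[eel basket] herder]]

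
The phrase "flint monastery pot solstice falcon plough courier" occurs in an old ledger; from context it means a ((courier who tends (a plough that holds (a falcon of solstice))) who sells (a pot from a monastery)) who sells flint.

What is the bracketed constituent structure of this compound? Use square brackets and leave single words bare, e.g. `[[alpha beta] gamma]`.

Whole compound: head "courier" (specifically "monastery pot solstice falcon plough courier"), modifier "flint".
Inside "monastery pot solstice falcon plough courier": head "courier" (specifically "solstice falcon plough courier"), modifier "monastery pot".
Inside "monastery pot": head "pot", modifier "monastery".
Inside "solstice falcon plough courier": head "courier", modifier "solstice falcon plough".
Inside "solstice falcon plough": head "plough", modifier "solstice falcon".
Inside "solstice falcon": head "falcon", modifier "solstice".
Putting it together: [flint [[monastery pot] [[[solstice falcon] plough] courier]]].

[flint [[monastery pot] [[[solstice falcon] plough] courier]]]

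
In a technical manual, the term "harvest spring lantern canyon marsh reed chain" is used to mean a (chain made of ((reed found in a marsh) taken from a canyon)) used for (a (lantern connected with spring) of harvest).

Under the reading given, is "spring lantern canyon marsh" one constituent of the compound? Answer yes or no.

no

The top-level split is [harvest spring lantern] [canyon marsh reed chain]; the full structure is [[harvest [spring lantern]] [[canyon [marsh reed]] chain]].
"spring lantern canyon marsh" straddles a constituent boundary, so it is not a single unit.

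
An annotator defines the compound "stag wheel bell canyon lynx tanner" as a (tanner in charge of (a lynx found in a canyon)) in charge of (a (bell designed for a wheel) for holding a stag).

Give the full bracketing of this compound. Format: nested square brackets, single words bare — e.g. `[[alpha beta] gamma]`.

[[stag [wheel bell]] [[canyon lynx] tanner]]

At the top level: head "tanner" (specifically "canyon lynx tanner"); modifier "stag wheel bell".
Within "stag wheel bell", the head is "bell" (specifically "wheel bell") and the modifier is "stag".
Within "wheel bell", the head is "bell" and the modifier is "wheel".
Within "canyon lynx tanner", the head is "tanner" and the modifier is "canyon lynx".
Within "canyon lynx", the head is "lynx" and the modifier is "canyon".
Putting it together: [[stag [wheel bell]] [[canyon lynx] tanner]].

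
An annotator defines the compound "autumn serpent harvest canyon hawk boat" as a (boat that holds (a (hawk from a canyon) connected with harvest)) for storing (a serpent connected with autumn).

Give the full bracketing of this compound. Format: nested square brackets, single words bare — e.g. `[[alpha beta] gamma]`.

Overall it is a kind of boat (specifically "harvest canyon hawk boat"); the modifier is "autumn serpent".
Inside "autumn serpent": head "serpent", modifier "autumn".
Inside "harvest canyon hawk boat": head "boat", modifier "harvest canyon hawk".
Inside "harvest canyon hawk": head "hawk" (specifically "canyon hawk"), modifier "harvest".
Inside "canyon hawk": head "hawk", modifier "canyon".
Putting it together: [[autumn serpent] [[harvest [canyon hawk]] boat]].

[[autumn serpent] [[harvest [canyon hawk]] boat]]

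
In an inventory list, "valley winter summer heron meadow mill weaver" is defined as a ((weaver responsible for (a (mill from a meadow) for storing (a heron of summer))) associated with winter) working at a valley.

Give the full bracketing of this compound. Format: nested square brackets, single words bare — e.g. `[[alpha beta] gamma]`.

Overall it is a kind of weaver (specifically "winter summer heron meadow mill weaver"); the modifier is "valley".
Within "winter summer heron meadow mill weaver", the head is "weaver" (specifically "summer heron meadow mill weaver") and the modifier is "winter".
Within "summer heron meadow mill weaver", the head is "weaver" and the modifier is "summer heron meadow mill".
Within "summer heron meadow mill", the head is "mill" (specifically "meadow mill") and the modifier is "summer heron".
Within "summer heron", the head is "heron" and the modifier is "summer".
Within "meadow mill", the head is "mill" and the modifier is "meadow".
So the structure is [valley [winter [[[summer heron] [meadow mill]] weaver]]].

[valley [winter [[[summer heron] [meadow mill]] weaver]]]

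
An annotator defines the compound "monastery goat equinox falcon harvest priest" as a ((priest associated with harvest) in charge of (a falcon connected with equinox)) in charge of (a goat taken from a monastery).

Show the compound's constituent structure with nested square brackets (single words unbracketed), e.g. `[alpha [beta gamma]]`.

Overall it is a kind of priest (specifically "equinox falcon harvest priest"); the modifier is "monastery goat".
"monastery goat" → head "goat", modifier "monastery".
"equinox falcon harvest priest" → head "priest" (specifically "harvest priest"), modifier "equinox falcon".
"equinox falcon" → head "falcon", modifier "equinox".
"harvest priest" → head "priest", modifier "harvest".
Assembled: [[monastery goat] [[equinox falcon] [harvest priest]]].

[[monastery goat] [[equinox falcon] [harvest priest]]]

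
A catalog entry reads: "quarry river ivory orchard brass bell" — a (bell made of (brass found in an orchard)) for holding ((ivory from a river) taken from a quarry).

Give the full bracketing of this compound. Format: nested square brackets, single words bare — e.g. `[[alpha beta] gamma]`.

At the top level: head "bell" (specifically "orchard brass bell"); modifier "quarry river ivory".
"quarry river ivory" → head "ivory" (specifically "river ivory"), modifier "quarry".
"river ivory" → head "ivory", modifier "river".
"orchard brass bell" → head "bell", modifier "orchard brass".
"orchard brass" → head "brass", modifier "orchard".
So the structure is [[quarry [river ivory]] [[orchard brass] bell]].

[[quarry [river ivory]] [[orchard brass] bell]]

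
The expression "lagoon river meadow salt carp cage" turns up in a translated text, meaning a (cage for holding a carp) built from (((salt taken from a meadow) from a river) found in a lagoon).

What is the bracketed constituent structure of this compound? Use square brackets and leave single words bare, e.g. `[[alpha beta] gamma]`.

Whole compound: head "cage" (specifically "carp cage"), modifier "lagoon river meadow salt".
"lagoon river meadow salt" → head "salt" (specifically "river meadow salt"), modifier "lagoon".
"river meadow salt" → head "salt" (specifically "meadow salt"), modifier "river".
"meadow salt" → head "salt", modifier "meadow".
"carp cage" → head "cage", modifier "carp".
So the structure is [[lagoon [river [meadow salt]]] [carp cage]].

[[lagoon [river [meadow salt]]] [carp cage]]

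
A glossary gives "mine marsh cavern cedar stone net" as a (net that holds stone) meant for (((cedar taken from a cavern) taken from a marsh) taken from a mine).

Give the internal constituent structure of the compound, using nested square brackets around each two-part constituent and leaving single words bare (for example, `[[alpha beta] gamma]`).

[[mine [marsh [cavern cedar]]] [stone net]]

Overall it is a kind of net (specifically "stone net"); the modifier is "mine marsh cavern cedar".
Inside "mine marsh cavern cedar": head "cedar" (specifically "marsh cavern cedar"), modifier "mine".
Inside "marsh cavern cedar": head "cedar" (specifically "cavern cedar"), modifier "marsh".
Inside "cavern cedar": head "cedar", modifier "cavern".
Inside "stone net": head "net", modifier "stone".
Assembled: [[mine [marsh [cavern cedar]]] [stone net]].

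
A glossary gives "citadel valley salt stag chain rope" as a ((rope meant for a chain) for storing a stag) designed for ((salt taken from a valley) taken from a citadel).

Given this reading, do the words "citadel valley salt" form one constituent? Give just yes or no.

yes

The paraphrase groups the words so that "citadel valley salt" is one unit: it corresponds to a single parenthesized sub-phrase.
The full structure is [[citadel [valley salt]] [stag [chain rope]]], in which [citadel valley salt] is a constituent.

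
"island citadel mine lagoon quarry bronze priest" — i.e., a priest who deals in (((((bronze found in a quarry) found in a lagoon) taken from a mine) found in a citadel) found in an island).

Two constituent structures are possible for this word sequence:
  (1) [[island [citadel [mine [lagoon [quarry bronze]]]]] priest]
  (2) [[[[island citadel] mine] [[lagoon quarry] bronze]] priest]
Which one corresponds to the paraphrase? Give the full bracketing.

The paraphrase's head is the "priest" part ("priest"); its modifier is "island citadel mine lagoon quarry bronze".
That top-level split, carried through the inner groups, gives [[island [citadel [mine [lagoon [quarry bronze]]]]] priest].

[[island [citadel [mine [lagoon [quarry bronze]]]]] priest]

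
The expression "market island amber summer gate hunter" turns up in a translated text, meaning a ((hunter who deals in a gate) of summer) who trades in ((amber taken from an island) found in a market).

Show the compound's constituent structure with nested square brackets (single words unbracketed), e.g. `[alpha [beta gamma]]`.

[[market [island amber]] [summer [gate hunter]]]

Whole compound: head "hunter" (specifically "summer gate hunter"), modifier "market island amber".
"market island amber" → head "amber" (specifically "island amber"), modifier "market".
"island amber" → head "amber", modifier "island".
"summer gate hunter" → head "hunter" (specifically "gate hunter"), modifier "summer".
"gate hunter" → head "hunter", modifier "gate".
Assembled: [[market [island amber]] [summer [gate hunter]]].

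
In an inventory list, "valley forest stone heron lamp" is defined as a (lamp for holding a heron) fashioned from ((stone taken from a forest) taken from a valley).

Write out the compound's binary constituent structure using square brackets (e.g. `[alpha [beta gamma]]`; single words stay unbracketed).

[[valley [forest stone]] [heron lamp]]

The outermost head in the paraphrase is "lamp" (specifically "heron lamp"), modified by "valley forest stone".
"valley forest stone" → head "stone" (specifically "forest stone"), modifier "valley".
"forest stone" → head "stone", modifier "forest".
"heron lamp" → head "lamp", modifier "heron".
Putting it together: [[valley [forest stone]] [heron lamp]].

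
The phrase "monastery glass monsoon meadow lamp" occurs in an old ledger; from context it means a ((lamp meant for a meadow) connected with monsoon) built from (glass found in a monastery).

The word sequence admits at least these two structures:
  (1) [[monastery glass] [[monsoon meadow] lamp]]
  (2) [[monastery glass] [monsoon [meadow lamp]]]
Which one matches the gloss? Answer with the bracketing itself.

The paraphrase's head is the "lamp" part ("monsoon meadow lamp"); its modifier is "monastery glass".
That top-level split, carried through the inner groups, gives [[monastery glass] [monsoon [meadow lamp]]].

[[monastery glass] [monsoon [meadow lamp]]]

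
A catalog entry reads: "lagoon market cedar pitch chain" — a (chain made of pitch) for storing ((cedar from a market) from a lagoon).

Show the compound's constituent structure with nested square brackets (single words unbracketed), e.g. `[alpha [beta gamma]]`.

Overall it is a kind of chain (specifically "pitch chain"); the modifier is "lagoon market cedar".
"lagoon market cedar" → head "cedar" (specifically "market cedar"), modifier "lagoon".
"market cedar" → head "cedar", modifier "market".
"pitch chain" → head "chain", modifier "pitch".
So the structure is [[lagoon [market cedar]] [pitch chain]].

[[lagoon [market cedar]] [pitch chain]]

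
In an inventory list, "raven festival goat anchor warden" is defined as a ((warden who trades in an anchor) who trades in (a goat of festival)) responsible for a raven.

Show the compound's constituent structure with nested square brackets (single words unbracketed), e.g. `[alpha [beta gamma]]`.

Overall it is a kind of warden (specifically "festival goat anchor warden"); the modifier is "raven".
Inside "festival goat anchor warden": head "warden" (specifically "anchor warden"), modifier "festival goat".
Inside "festival goat": head "goat", modifier "festival".
Inside "anchor warden": head "warden", modifier "anchor".
Assembled: [raven [[festival goat] [anchor warden]]].

[raven [[festival goat] [anchor warden]]]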